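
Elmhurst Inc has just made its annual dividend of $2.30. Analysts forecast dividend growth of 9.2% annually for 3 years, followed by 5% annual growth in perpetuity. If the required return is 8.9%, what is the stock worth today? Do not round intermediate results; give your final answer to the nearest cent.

D_1 = 2.51160
D_2 = 2.74267
D_3 = 2.99499
Terminal value at year 3: TV = D_3×(1+g_2)/(r−g_2) = 3.14474/0.039 = 80.63442
P_0 = D_1/(1+r)^1 + D_2/(1+r)^2 + D_3/(1+r)^3 + TV/(1+r)^3
    = 2.30634 + 2.31269 + 2.31906 + 62.43625 = 69.37434

$69.37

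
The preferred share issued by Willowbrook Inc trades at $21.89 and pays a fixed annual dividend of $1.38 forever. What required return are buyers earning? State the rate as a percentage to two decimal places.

6.30%

P = C/r ⇒ r = C/P = $1.38/$21.89 = 0.063042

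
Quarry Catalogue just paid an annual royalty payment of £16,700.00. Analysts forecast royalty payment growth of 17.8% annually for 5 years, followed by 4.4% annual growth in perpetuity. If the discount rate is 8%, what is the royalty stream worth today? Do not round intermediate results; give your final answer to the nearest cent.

£856865.71

D_1 = 19672.60000
D_2 = 23174.32280
D_3 = 27299.35226
D_4 = 32158.63696
D_5 = 37882.87434
Terminal value at year 5: TV = D_5×(1+g_2)/(r−g_2) = 39549.72081/0.036 = 1098603.35584
P_0 = D_1/(1+r)^1 + D_2/(1+r)^2 + D_3/(1+r)^3 + D_4/(1+r)^4 + D_5/(1+r)^5 + TV/(1+r)^5
    = 18215.37037 + 19868.24657 + 21671.10598 + 23637.55819 + 25782.44773 + 747690.98419 = 856865.71303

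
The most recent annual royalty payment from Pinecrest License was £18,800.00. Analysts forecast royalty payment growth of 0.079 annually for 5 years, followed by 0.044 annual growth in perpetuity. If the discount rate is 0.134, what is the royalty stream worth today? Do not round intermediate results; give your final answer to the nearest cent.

£251257.45

D_1 = 20285.20000
D_2 = 21887.73080
D_3 = 23616.86153
D_4 = 25482.59359
D_5 = 27495.71849
Terminal value at year 5: TV = D_5×(1+g_2)/(r−g_2) = 28705.53010/0.09 = 318950.33446
P_0 = D_1/(1+r)^1 + D_2/(1+r)^2 + D_3/(1+r)^3 + D_4/(1+r)^4 + D_5/(1+r)^5 + TV/(1+r)^5
    = 17888.18342 + 17020.59075 + 16195.07709 + 15409.60157 + 14662.22231 + 170081.77874 = 251257.45388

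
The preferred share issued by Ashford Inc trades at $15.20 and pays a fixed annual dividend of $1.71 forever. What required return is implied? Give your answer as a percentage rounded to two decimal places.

P = C/r ⇒ r = C/P = $1.71/$15.20 = 0.112500

11.25%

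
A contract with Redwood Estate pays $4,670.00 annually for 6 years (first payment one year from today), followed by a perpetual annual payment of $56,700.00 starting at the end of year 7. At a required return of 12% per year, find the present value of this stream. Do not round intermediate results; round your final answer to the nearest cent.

PV of 6-year annuity: $4,670.00 × [1 − (1+0.12)^−6] / 0.12 = 19200.27220
Perpetuity value at year 6: $56,700.00 / 0.12 = 472500.00000
PV of perpetuity: 472500.00000 / (1+0.12)^6 = 239383.20476
Total PV = 19200.27220 + 239383.20476 = 258583.47696

$258583.48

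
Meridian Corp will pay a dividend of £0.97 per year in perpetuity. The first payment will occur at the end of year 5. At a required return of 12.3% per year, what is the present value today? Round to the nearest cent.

£4.96

Value at end of year 4: C / r = £0.97 / 0.123 = £7.8862
Discount to today: PV = £7.8862 / (1 + 0.123)^4 = £7.8862 / 1.590446 = £4.96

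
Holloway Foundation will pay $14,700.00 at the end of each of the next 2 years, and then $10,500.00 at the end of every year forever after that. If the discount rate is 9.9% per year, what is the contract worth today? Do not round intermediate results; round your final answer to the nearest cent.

PV of 2-year annuity: $14,700.00 × [1 − (1+0.099)^−2] / 0.099 = 25546.67532
Perpetuity value at year 2: $10,500.00 / 0.099 = 106060.60606
PV of perpetuity: 106060.60606 / (1+0.099)^2 = 87812.98083
Total PV = 25546.67532 + 87812.98083 = 113359.65615

$113359.66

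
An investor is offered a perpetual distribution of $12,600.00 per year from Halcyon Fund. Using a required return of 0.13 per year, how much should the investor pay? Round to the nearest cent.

Level perpetuity: PV = C / r = $12,600.00 / 0.13 = $96,923.08

$96923.08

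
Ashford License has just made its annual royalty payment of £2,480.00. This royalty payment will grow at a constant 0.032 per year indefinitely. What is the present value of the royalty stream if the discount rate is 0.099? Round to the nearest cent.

£38199.40

D₁ = D₀ × (1 + g) = £2,480.00 × 1.032 = £2,559.3600
Growing perpetuity: P = D₁ / (r − g) = £2,559.3600 / (0.099 − 0.032) = £38,199.40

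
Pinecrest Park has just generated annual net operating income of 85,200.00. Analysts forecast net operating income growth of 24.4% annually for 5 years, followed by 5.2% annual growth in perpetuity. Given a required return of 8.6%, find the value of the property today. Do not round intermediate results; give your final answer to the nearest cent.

D_1 = 105988.80000
D_2 = 131850.06720
D_3 = 164021.48360
D_4 = 204042.72559
D_5 = 253829.15064
Terminal value at year 5: TV = D_5×(1+g_2)/(r−g_2) = 267028.26647/0.034 = 7853772.54331
P_0 = D_1/(1+r)^1 + D_2/(1+r)^2 + D_3/(1+r)^3 + D_4/(1+r)^4 + D_5/(1+r)^5 + TV/(1+r)^5
    = 97595.58011 + 111794.56875 + 128059.34026 + 146690.44133 + 168032.14458 + 5199112.23805 = 5851284.31307

5851284.31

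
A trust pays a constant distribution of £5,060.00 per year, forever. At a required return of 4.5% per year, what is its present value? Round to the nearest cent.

£112444.44

Level perpetuity: PV = C / r = £5,060.00 / 0.045 = £112,444.44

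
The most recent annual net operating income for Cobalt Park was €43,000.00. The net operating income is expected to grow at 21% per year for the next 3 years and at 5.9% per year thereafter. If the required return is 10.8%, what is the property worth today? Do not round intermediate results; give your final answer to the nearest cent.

D_1 = 52030.00000
D_2 = 62956.30000
D_3 = 76177.12300
Terminal value at year 3: TV = D_3×(1+g_2)/(r−g_2) = 80671.57326/0.049 = 1646358.63790
P_0 = D_1/(1+r)^1 + D_2/(1+r)^2 + D_3/(1+r)^3 + TV/(1+r)^3
    = 46958.48375 + 51281.37666 + 56002.22542 + 1210333.81055 = 1364575.89639

€1364575.90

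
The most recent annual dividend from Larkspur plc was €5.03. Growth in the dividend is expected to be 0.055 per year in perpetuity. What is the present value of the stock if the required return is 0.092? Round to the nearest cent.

€143.42

D₁ = D₀ × (1 + g) = €5.03 × 1.055 = €5.3067
Growing perpetuity: P = D₁ / (r − g) = €5.3067 / (0.092 − 0.055) = €143.42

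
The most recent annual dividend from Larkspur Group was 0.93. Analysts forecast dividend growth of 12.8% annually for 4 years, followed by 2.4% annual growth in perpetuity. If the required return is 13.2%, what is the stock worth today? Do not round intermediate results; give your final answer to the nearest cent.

12.38

D_1 = 1.04904
D_2 = 1.18332
D_3 = 1.33478
D_4 = 1.50563
Terminal value at year 4: TV = D_4×(1+g_2)/(r−g_2) = 1.54177/0.108 = 14.27564
P_0 = D_1/(1+r)^1 + D_2/(1+r)^2 + D_3/(1+r)^3 + D_4/(1+r)^4 + TV/(1+r)^4
    = 0.92671 + 0.92344 + 0.92018 + 0.91692 + 8.69380 = 12.38106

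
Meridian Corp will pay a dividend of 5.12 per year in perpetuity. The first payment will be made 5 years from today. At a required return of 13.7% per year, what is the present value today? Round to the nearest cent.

22.36

Value at end of year 4: C / r = 5.12 / 0.137 = 37.3723
Discount to today: PV = 37.3723 / (1 + 0.137)^4 = 37.3723 / 1.671252 = 22.36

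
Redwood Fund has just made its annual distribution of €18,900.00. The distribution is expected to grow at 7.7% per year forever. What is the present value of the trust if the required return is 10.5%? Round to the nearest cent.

D₁ = D₀ × (1 + g) = €18,900.00 × 1.077 = €20,355.3000
Growing perpetuity: P = D₁ / (r − g) = €20,355.3000 / (0.105 − 0.077) = €726,975.00

€726975.00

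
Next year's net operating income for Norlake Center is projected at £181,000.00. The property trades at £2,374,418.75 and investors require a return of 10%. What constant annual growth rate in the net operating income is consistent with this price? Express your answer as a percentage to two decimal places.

P = D₁/(r−g) ⇒ g = r − D₁/P = 0.1 − £181,000.00/£2,374,418.75 = 0.023771

2.38%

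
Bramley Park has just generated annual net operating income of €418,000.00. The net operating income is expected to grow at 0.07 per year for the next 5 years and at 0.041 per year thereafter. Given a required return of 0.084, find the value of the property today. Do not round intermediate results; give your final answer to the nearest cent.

€11493081.80

D_1 = 447260.00000
D_2 = 478568.20000
D_3 = 512067.97400
D_4 = 547912.73218
D_5 = 586266.62343
Terminal value at year 5: TV = D_5×(1+g_2)/(r−g_2) = 610303.55499/0.043 = 14193105.93008
P_0 = D_1/(1+r)^1 + D_2/(1+r)^2 + D_3/(1+r)^3 + D_4/(1+r)^4 + D_5/(1+r)^5 + TV/(1+r)^5
    = 412601.47601 + 407272.67466 + 402012.69547 + 396820.64959 + 391695.65965 + 9482678.64406 = 11493081.79945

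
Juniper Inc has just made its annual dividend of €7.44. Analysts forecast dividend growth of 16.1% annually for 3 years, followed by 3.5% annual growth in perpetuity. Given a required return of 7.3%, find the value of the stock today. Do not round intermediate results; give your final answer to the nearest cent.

€282.89

D_1 = 8.63784
D_2 = 10.02853
D_3 = 11.64313
Terminal value at year 3: TV = D_3×(1+g_2)/(r−g_2) = 12.05064/0.038 = 317.12198
P_0 = D_1/(1+r)^1 + D_2/(1+r)^2 + D_3/(1+r)^3 + TV/(1+r)^3
    = 8.05018 + 8.71040 + 9.42476 + 256.70078 = 282.88611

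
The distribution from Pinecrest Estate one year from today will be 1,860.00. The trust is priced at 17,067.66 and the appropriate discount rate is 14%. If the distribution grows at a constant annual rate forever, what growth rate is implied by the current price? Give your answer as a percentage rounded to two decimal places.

3.10%

P = D₁/(r−g) ⇒ g = r − D₁/P = 0.14 − 1,860.00/17,067.66 = 0.031022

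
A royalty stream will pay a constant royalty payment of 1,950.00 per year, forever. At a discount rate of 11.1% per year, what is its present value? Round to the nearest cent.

17567.57

Level perpetuity: PV = C / r = 1,950.00 / 0.111 = 17,567.57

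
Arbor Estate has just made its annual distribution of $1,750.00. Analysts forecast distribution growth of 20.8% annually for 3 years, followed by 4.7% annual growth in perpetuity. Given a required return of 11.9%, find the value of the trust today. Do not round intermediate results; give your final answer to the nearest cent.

D_1 = 2114.00000
D_2 = 2553.71200
D_3 = 3084.88410
Terminal value at year 3: TV = D_3×(1+g_2)/(r−g_2) = 3229.87365/0.072 = 44859.35623
P_0 = D_1/(1+r)^1 + D_2/(1+r)^2 + D_3/(1+r)^3 + TV/(1+r)^3
    = 1889.18677 + 2039.44381 + 2201.65158 + 32015.68344 = 38145.96561

$38145.97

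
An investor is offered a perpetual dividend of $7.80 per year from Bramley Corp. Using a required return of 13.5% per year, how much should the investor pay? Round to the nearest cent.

Level perpetuity: PV = C / r = $7.80 / 0.135 = $57.78

$57.78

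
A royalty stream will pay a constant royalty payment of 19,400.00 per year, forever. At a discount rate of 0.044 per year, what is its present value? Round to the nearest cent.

440909.09

Level perpetuity: PV = C / r = 19,400.00 / 0.044 = 440,909.09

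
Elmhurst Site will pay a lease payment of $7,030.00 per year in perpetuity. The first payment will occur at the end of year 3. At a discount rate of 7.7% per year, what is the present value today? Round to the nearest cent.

$78710.59

Value at end of year 2: C / r = $7,030.00 / 0.077 = $91,298.7013
Discount to today: PV = $91,298.7013 / (1 + 0.077)^2 = $91,298.7013 / 1.159929 = $78,710.59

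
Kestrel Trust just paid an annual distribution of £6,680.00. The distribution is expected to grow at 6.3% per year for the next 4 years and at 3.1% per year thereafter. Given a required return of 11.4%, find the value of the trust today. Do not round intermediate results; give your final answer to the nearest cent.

D_1 = 7100.84000
D_2 = 7548.19292
D_3 = 8023.72907
D_4 = 8529.22401
Terminal value at year 4: TV = D_4×(1+g_2)/(r−g_2) = 8793.62995/0.083 = 105947.34879
P_0 = D_1/(1+r)^1 + D_2/(1+r)^2 + D_3/(1+r)^3 + D_4/(1+r)^4 + TV/(1+r)^4
    = 6374.18312 + 6082.36684 + 5803.91019 + 5538.20155 + 68793.80486 = 92592.46657

£92592.47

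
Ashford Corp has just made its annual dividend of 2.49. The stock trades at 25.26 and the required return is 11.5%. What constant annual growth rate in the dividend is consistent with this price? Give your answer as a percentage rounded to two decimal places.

P = D₀(1+g)/(r−g) ⇒ P(r−g) = D₀(1+g) ⇒ g(P+D₀) = P·r − D₀
g = (P·r − D₀)/(P + D₀) = (25.26×0.115 − 2.49) / (25.26 + 2.49) = 0.014951

1.50%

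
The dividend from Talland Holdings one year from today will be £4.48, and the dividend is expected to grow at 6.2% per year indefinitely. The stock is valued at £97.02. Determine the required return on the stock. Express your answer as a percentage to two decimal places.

P = D₁/(r − g) ⇒ r = D₁/P + g = £4.4800/£97.02 + 0.062 = 0.046176 + 0.062 = 0.108176

10.82%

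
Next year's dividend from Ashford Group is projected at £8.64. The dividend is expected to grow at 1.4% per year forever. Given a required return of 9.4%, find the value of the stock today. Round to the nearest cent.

£108.00

Growing perpetuity: P = D₁ / (r − g) = £8.6400 / (0.094 − 0.014) = £108.00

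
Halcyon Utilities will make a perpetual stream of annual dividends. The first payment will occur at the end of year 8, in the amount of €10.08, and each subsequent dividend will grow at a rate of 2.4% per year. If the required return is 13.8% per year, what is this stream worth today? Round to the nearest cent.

Value at end of year 7: C₁ / (r − g) = €10.08 / (0.138 − 0.024) = €88.4211
Discount to today: PV = €88.4211 / (1 + 0.138)^7 = €88.4211 / 2.471700 = €35.77

€35.77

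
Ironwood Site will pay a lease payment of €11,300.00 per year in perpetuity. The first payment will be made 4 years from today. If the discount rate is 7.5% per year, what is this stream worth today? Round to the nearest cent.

€121280.73

Value at end of year 3: C / r = €11,300.00 / 0.075 = €150,666.6667
Discount to today: PV = €150,666.6667 / (1 + 0.075)^3 = €150,666.6667 / 1.242297 = €121,280.73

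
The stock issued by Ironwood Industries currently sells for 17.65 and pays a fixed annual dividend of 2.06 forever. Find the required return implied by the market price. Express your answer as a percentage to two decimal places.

P = C/r ⇒ r = C/P = 2.06/17.65 = 0.116714

11.67%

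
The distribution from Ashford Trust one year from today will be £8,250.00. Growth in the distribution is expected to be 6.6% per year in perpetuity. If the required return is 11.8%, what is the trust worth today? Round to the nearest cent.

Growing perpetuity: P = D₁ / (r − g) = £8,250.0000 / (0.118 − 0.066) = £158,653.85

£158653.85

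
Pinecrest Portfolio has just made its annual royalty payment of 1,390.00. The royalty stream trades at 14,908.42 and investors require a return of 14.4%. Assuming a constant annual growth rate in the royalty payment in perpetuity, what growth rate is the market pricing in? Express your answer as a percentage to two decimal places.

P = D₀(1+g)/(r−g) ⇒ P(r−g) = D₀(1+g) ⇒ g(P+D₀) = P·r − D₀
g = (P·r − D₀)/(P + D₀) = (14,908.42×0.144 − 1,390.00) / (14,908.42 + 1,390.00) = 0.046435

4.64%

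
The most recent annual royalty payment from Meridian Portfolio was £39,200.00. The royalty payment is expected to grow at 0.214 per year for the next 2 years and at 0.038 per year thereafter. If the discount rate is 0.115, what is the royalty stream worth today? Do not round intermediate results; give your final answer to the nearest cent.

£715591.88

D_1 = 47588.80000
D_2 = 57772.80320
Terminal value at year 2: TV = D_2×(1+g_2)/(r−g_2) = 59968.16972/0.077 = 778807.39898
P_0 = D_1/(1+r)^1 + D_2/(1+r)^2 + TV/(1+r)^2
    = 42680.53812 + 46470.11056 + 626441.23066 = 715591.87933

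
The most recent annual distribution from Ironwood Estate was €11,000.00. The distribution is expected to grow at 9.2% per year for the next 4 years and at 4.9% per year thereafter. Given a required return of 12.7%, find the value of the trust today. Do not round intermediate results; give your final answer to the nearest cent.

D_1 = 12012.00000
D_2 = 13117.10400
D_3 = 14323.87757
D_4 = 15641.67430
Terminal value at year 4: TV = D_4×(1+g_2)/(r−g_2) = 16408.11635/0.078 = 210360.46596
P_0 = D_1/(1+r)^1 + D_2/(1+r)^2 + D_3/(1+r)^3 + D_4/(1+r)^4 + TV/(1+r)^4
    = 10658.38509 + 10327.37934 + 10006.65328 + 9695.88765 + 130397.25825 = 171085.56361

€171085.56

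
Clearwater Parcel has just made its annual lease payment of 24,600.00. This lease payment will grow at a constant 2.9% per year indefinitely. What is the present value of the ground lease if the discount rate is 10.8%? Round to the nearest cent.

320422.78

D₁ = D₀ × (1 + g) = 24,600.00 × 1.029 = 25,313.4000
Growing perpetuity: P = D₁ / (r − g) = 25,313.4000 / (0.108 − 0.029) = 320,422.78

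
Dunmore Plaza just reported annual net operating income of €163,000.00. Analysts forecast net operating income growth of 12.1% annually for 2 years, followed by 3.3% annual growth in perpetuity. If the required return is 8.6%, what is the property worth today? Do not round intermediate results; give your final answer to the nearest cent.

D_1 = 182723.00000
D_2 = 204832.48300
Terminal value at year 2: TV = D_2×(1+g_2)/(r−g_2) = 211591.95494/0.053 = 3992301.03658
P_0 = D_1/(1+r)^1 + D_2/(1+r)^2 + TV/(1+r)^2
    = 168253.22284 + 173675.74843 + 3385038.64400 = 3726967.61528

€3726967.62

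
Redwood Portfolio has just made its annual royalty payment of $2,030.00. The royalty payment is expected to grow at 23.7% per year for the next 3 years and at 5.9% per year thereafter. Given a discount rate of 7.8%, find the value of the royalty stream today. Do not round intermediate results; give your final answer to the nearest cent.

D_1 = 2511.11000
D_2 = 3106.24307
D_3 = 3842.42268
Terminal value at year 3: TV = D_3×(1+g_2)/(r−g_2) = 4069.12562/0.019 = 214164.50608
P_0 = D_1/(1+r)^1 + D_2/(1+r)^2 + D_3/(1+r)^3 + TV/(1+r)^3
    = 2329.41558 + 2672.99358 + 3067.24773 + 170958.70263 = 179028.35953

$179028.36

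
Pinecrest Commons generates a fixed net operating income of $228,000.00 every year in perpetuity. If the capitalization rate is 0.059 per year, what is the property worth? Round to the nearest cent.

$3864406.78

Level perpetuity: PV = C / r = $228,000.00 / 0.059 = $3,864,406.78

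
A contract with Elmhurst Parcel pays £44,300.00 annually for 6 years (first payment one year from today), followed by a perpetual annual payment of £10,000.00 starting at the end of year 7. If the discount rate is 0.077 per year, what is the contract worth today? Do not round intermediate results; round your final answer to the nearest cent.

£289888.39

PV of 6-year annuity: £44,300.00 × [1 − (1+0.077)^−6] / 0.077 = 206670.81897
Perpetuity value at year 6: £10,000.00 / 0.077 = 129870.12987
PV of perpetuity: 129870.12987 / (1+0.077)^6 = 83217.57480
Total PV = 206670.81897 + 83217.57480 = 289888.39377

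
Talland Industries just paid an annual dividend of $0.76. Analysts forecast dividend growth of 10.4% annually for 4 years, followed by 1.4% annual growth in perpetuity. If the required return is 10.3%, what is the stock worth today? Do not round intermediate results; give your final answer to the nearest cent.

$11.74

D_1 = 0.83904
D_2 = 0.92630
D_3 = 1.02264
D_4 = 1.12899
Terminal value at year 4: TV = D_4×(1+g_2)/(r−g_2) = 1.14480/0.089 = 12.86287
P_0 = D_1/(1+r)^1 + D_2/(1+r)^2 + D_3/(1+r)^3 + D_4/(1+r)^4 + TV/(1+r)^4
    = 0.76069 + 0.76138 + 0.76207 + 0.76276 + 8.69032 = 11.73722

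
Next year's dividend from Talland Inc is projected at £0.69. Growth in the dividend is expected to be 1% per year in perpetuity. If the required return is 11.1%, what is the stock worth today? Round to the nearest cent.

£6.83

Growing perpetuity: P = D₁ / (r − g) = £0.6900 / (0.111 − 0.01) = £6.83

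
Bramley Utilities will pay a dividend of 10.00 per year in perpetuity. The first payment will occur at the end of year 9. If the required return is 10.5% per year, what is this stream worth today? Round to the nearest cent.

Value at end of year 8: C / r = 10.00 / 0.105 = 95.2381
Discount to today: PV = 95.2381 / (1 + 0.105)^8 = 95.2381 / 2.222789 = 42.85

42.85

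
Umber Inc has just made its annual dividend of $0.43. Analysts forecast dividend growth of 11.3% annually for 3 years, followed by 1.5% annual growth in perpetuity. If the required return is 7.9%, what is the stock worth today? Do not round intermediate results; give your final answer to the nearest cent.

$8.86

D_1 = 0.47859
D_2 = 0.53267
D_3 = 0.59286
Terminal value at year 3: TV = D_3×(1+g_2)/(r−g_2) = 0.60176/0.064 = 9.40243
P_0 = D_1/(1+r)^1 + D_2/(1+r)^2 + D_3/(1+r)^3 + TV/(1+r)^3
    = 0.44355 + 0.45753 + 0.47194 + 7.48472 = 8.85774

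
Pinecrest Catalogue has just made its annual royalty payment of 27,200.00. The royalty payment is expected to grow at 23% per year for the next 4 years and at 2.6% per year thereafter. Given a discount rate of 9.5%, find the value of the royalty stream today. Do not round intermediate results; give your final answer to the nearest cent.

790648.60

D_1 = 33456.00000
D_2 = 41150.88000
D_3 = 50615.58240
D_4 = 62257.16635
Terminal value at year 4: TV = D_4×(1+g_2)/(r−g_2) = 63875.85268/0.069 = 925736.99532
P_0 = D_1/(1+r)^1 + D_2/(1+r)^2 + D_3/(1+r)^3 + D_4/(1+r)^4 + TV/(1+r)^4
    = 30553.42466 + 34320.28523 + 38551.55327 + 43304.48450 + 643918.85647 = 790648.60413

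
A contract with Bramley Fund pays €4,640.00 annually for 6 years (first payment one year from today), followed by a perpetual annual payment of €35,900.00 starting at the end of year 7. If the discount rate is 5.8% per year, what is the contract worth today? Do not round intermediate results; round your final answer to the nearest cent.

€464279.28

PV of 6-year annuity: €4,640.00 × [1 − (1+0.058)^−6] / 0.058 = 22960.46442
Perpetuity value at year 6: €35,900.00 / 0.058 = 618965.51724
PV of perpetuity: 618965.51724 / (1+0.058)^6 = 441318.82054
Total PV = 22960.46442 + 441318.82054 = 464279.28496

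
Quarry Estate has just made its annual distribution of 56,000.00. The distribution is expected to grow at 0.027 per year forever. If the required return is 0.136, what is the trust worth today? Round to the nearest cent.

D₁ = D₀ × (1 + g) = 56,000.00 × 1.027 = 57,512.0000
Growing perpetuity: P = D₁ / (r − g) = 57,512.0000 / (0.136 − 0.027) = 527,633.03

527633.03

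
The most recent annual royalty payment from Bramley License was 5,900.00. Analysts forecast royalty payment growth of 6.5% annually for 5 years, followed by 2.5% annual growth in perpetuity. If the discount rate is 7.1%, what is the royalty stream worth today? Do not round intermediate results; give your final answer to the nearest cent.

D_1 = 6283.50000
D_2 = 6691.92750
D_3 = 7126.90279
D_4 = 7590.15147
D_5 = 8083.51131
Terminal value at year 5: TV = D_5×(1+g_2)/(r−g_2) = 8285.59910/0.046 = 180121.71950
P_0 = D_1/(1+r)^1 + D_2/(1+r)^2 + D_3/(1+r)^3 + D_4/(1+r)^4 + D_5/(1+r)^5 + TV/(1+r)^5
    = 5866.94678 + 5834.07873 + 5801.39482 + 5768.89400 + 5736.57527 + 127825.86199 = 156833.75159

156833.75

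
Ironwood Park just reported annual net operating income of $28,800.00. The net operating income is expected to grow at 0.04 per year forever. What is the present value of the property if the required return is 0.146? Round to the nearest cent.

$282566.04

D₁ = D₀ × (1 + g) = $28,800.00 × 1.04 = $29,952.0000
Growing perpetuity: P = D₁ / (r − g) = $29,952.0000 / (0.146 − 0.04) = $282,566.04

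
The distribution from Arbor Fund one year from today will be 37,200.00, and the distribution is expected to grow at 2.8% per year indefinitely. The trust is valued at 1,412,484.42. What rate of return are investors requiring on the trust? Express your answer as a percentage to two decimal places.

P = D₁/(r − g) ⇒ r = D₁/P + g = 37,200.0000/1,412,484.42 + 0.028 = 0.026337 + 0.028 = 0.054337

5.43%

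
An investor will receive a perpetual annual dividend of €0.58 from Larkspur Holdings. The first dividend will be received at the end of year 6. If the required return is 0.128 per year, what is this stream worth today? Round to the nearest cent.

Value at end of year 5: C / r = €0.58 / 0.128 = €4.5313
Discount to today: PV = €4.5313 / (1 + 0.128)^5 = €4.5313 / 1.826188 = €2.48

€2.48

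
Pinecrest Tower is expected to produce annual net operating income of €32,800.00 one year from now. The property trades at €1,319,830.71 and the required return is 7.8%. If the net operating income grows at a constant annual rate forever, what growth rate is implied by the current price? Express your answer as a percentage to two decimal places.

P = D₁/(r−g) ⇒ g = r − D₁/P = 0.078 − €32,800.00/€1,319,830.71 = 0.053148

5.31%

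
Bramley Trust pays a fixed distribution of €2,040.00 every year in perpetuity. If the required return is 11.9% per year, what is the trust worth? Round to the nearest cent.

€17142.86

Level perpetuity: PV = C / r = €2,040.00 / 0.119 = €17,142.86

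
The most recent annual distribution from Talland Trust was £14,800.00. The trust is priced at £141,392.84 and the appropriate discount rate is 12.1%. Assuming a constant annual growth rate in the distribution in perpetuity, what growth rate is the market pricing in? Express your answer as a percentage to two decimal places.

1.48%

P = D₀(1+g)/(r−g) ⇒ P(r−g) = D₀(1+g) ⇒ g(P+D₀) = P·r − D₀
g = (P·r − D₀)/(P + D₀) = (£141,392.84×0.121 − £14,800.00) / (£141,392.84 + £14,800.00) = 0.014780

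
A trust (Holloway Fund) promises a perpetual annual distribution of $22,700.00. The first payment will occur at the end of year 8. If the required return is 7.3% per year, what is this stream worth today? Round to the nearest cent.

Value at end of year 7: C / r = $22,700.00 / 0.073 = $310,958.9041
Discount to today: PV = $310,958.9041 / (1 + 0.073)^7 = $310,958.9041 / 1.637563 = $189,891.25

$189891.25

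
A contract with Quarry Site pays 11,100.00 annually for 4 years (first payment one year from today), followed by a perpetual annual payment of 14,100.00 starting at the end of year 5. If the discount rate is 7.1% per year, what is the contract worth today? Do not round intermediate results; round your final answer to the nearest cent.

PV of 4-year annuity: 11,100.00 × [1 − (1+0.071)^−4] / 0.071 = 37513.32263
Perpetuity value at year 4: 14,100.00 / 0.071 = 198591.54930
PV of perpetuity: 198591.54930 / (1+0.071)^4 = 150939.49082
Total PV = 37513.32263 + 150939.49082 = 188452.81345

188452.81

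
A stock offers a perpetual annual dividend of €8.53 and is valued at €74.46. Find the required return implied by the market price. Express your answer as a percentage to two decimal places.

P = C/r ⇒ r = C/P = €8.53/€74.46 = 0.114558

11.46%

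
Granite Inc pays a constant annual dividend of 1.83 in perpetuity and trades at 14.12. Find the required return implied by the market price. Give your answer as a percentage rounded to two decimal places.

12.96%

P = C/r ⇒ r = C/P = 1.83/14.12 = 0.129603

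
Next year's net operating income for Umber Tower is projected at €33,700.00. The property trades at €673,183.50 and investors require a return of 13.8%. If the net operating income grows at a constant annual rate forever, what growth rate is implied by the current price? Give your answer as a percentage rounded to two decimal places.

P = D₁/(r−g) ⇒ g = r − D₁/P = 0.138 − €33,700.00/€673,183.50 = 0.087939

8.79%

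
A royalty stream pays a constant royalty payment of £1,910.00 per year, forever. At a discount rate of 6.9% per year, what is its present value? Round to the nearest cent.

Level perpetuity: PV = C / r = £1,910.00 / 0.069 = £27,681.16

£27681.16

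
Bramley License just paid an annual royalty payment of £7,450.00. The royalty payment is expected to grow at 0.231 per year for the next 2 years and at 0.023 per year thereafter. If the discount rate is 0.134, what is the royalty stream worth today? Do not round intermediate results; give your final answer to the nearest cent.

£97775.67

D_1 = 9170.95000
D_2 = 11289.43945
Terminal value at year 2: TV = D_2×(1+g_2)/(r−g_2) = 11549.09656/0.111 = 104045.91493
P_0 = D_1/(1+r)^1 + D_2/(1+r)^2 + TV/(1+r)^2
    = 8087.25750 + 8779.02467 + 80909.38954 = 97775.67170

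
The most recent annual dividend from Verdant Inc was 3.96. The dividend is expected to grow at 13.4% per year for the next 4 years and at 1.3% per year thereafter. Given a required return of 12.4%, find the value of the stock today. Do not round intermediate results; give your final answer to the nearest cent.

D_1 = 4.49064
D_2 = 5.09239
D_3 = 5.77477
D_4 = 6.54858
Terminal value at year 4: TV = D_4×(1+g_2)/(r−g_2) = 6.63372/0.111 = 59.76320
P_0 = D_1/(1+r)^1 + D_2/(1+r)^2 + D_3/(1+r)^3 + D_4/(1+r)^4 + TV/(1+r)^4
    = 3.99523 + 4.03078 + 4.06664 + 4.10282 + 37.44283 = 53.63829

53.64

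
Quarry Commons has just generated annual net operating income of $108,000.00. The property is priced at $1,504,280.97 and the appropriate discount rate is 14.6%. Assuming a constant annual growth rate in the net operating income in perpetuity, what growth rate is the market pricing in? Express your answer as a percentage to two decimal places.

6.92%

P = D₀(1+g)/(r−g) ⇒ P(r−g) = D₀(1+g) ⇒ g(P+D₀) = P·r − D₀
g = (P·r − D₀)/(P + D₀) = ($1,504,280.97×0.146 − $108,000.00) / ($1,504,280.97 + $108,000.00) = 0.069234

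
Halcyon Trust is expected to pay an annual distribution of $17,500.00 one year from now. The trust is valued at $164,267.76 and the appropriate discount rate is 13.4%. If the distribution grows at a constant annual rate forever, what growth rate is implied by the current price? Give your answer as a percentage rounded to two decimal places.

2.75%

P = D₁/(r−g) ⇒ g = r − D₁/P = 0.134 − $17,500.00/$164,267.76 = 0.027467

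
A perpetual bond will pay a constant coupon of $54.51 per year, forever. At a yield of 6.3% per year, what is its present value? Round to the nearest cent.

$865.24

Level perpetuity: PV = C / r = $54.51 / 0.063 = $865.24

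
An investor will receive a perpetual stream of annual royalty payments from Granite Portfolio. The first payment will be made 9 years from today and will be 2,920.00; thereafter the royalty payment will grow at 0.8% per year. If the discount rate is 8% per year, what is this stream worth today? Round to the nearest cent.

Value at end of year 8: C₁ / (r − g) = 2,920.00 / (0.08 − 0.008) = 40,555.5556
Discount to today: PV = 40,555.5556 / (1 + 0.08)^8 = 40,555.5556 / 1.850930 = 21,910.90

21910.90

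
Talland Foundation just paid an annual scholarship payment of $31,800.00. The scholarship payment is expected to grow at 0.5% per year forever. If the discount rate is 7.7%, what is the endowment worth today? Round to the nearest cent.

D₁ = D₀ × (1 + g) = $31,800.00 × 1.005 = $31,959.0000
Growing perpetuity: P = D₁ / (r − g) = $31,959.0000 / (0.077 − 0.005) = $443,875.00

$443875.00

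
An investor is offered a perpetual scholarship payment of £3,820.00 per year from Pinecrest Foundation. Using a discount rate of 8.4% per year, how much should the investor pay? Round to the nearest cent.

£45476.19

Level perpetuity: PV = C / r = £3,820.00 / 0.084 = £45,476.19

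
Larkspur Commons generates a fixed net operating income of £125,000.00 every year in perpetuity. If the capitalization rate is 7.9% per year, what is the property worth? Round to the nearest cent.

£1582278.48

Level perpetuity: PV = C / r = £125,000.00 / 0.079 = £1,582,278.48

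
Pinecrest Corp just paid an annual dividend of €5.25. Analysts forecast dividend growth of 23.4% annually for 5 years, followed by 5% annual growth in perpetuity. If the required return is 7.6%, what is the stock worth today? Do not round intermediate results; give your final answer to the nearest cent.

D_1 = 6.47850
D_2 = 7.99447
D_3 = 9.86517
D_4 = 12.17363
D_5 = 15.02225
Terminal value at year 5: TV = D_5×(1+g_2)/(r−g_2) = 15.77337/0.026 = 606.66795
P_0 = D_1/(1+r)^1 + D_2/(1+r)^2 + D_3/(1+r)^3 + D_4/(1+r)^4 + D_5/(1+r)^5 + TV/(1+r)^5
    = 6.02091 + 6.90502 + 7.91896 + 9.08178 + 10.41535 + 420.61978 = 460.96180

€460.96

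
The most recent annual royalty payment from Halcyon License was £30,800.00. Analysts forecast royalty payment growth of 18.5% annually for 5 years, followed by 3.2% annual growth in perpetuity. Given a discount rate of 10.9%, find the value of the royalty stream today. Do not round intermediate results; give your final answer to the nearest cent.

£763714.51

D_1 = 36498.00000
D_2 = 43250.13000
D_3 = 51251.40405
D_4 = 60732.91380
D_5 = 71968.50285
Terminal value at year 5: TV = D_5×(1+g_2)/(r−g_2) = 74271.49494/0.077 = 964564.86939
P_0 = D_1/(1+r)^1 + D_2/(1+r)^2 + D_3/(1+r)^3 + D_4/(1+r)^4 + D_5/(1+r)^5 + TV/(1+r)^5
    = 32910.73039 + 35166.10957 + 37576.05035 + 40151.14487 + 42902.71116 + 575007.76512 = 763714.51145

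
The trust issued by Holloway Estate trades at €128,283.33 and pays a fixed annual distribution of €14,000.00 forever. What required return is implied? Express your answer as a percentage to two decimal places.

10.91%

P = C/r ⇒ r = C/P = €14,000.00/€128,283.33 = 0.109133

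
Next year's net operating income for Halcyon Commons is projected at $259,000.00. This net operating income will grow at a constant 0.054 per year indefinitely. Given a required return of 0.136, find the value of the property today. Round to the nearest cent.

$3158536.59

Growing perpetuity: P = D₁ / (r − g) = $259,000.0000 / (0.136 − 0.054) = $3,158,536.59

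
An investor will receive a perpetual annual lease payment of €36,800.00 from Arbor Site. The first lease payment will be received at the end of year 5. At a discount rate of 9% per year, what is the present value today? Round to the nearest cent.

Value at end of year 4: C / r = €36,800.00 / 0.09 = €408,888.8889
Discount to today: PV = €408,888.8889 / (1 + 0.09)^4 = €408,888.8889 / 1.411582 = €289,667.20

€289667.20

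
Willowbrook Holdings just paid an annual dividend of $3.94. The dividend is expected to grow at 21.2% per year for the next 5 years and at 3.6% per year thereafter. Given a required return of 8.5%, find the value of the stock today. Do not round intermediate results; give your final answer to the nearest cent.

D_1 = 4.77528
D_2 = 5.78764
D_3 = 7.01462
D_4 = 8.50172
D_5 = 10.30408
Terminal value at year 5: TV = D_5×(1+g_2)/(r−g_2) = 10.67503/0.049 = 217.85774
P_0 = D_1/(1+r)^1 + D_2/(1+r)^2 + D_3/(1+r)^3 + D_4/(1+r)^4 + D_5/(1+r)^5 + TV/(1+r)^5
    = 4.40118 + 4.91634 + 5.49180 + 6.13462 + 6.85268 + 144.88529 = 172.68192

$172.68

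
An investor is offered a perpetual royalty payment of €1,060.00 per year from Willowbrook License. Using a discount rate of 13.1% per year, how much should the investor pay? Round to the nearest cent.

€8091.60

Level perpetuity: PV = C / r = €1,060.00 / 0.131 = €8,091.60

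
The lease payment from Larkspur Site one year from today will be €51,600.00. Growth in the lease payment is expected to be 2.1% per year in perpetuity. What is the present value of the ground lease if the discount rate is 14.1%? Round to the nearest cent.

Growing perpetuity: P = D₁ / (r − g) = €51,600.0000 / (0.141 − 0.021) = €430,000.00

€430000.00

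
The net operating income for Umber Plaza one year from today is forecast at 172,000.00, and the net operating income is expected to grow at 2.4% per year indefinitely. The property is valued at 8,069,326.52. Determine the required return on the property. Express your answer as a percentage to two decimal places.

P = D₁/(r − g) ⇒ r = D₁/P + g = 172,000.0000/8,069,326.52 + 0.024 = 0.021315 + 0.024 = 0.045315

4.53%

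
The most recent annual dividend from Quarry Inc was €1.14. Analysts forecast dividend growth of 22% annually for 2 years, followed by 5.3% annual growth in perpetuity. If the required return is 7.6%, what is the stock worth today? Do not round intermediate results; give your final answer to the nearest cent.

D_1 = 1.39080
D_2 = 1.69678
Terminal value at year 2: TV = D_2×(1+g_2)/(r−g_2) = 1.78671/0.023 = 77.68283
P_0 = D_1/(1+r)^1 + D_2/(1+r)^2 + TV/(1+r)^2
    = 1.29257 + 1.46555 + 67.09660 = 69.85471

€69.85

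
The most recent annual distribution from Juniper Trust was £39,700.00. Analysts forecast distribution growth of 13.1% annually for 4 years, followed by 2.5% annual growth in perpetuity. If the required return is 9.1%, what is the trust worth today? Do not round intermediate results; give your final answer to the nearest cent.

£885967.59

D_1 = 44900.70000
D_2 = 50782.69170
D_3 = 57435.22431
D_4 = 64959.23870
Terminal value at year 4: TV = D_4×(1+g_2)/(r−g_2) = 66583.21967/0.066 = 1008836.66159
P_0 = D_1/(1+r)^1 + D_2/(1+r)^2 + D_3/(1+r)^3 + D_4/(1+r)^4 + TV/(1+r)^4
    = 41155.54537 + 42664.45629 + 44228.68934 + 45850.27281 + 712068.63082 = 885967.59464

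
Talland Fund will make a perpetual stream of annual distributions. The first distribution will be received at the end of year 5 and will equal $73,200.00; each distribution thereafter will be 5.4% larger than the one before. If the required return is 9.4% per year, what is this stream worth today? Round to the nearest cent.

$1277561.46

Value at end of year 4: C₁ / (r − g) = $73,200.00 / (0.094 − 0.054) = $1,830,000.0000
Discount to today: PV = $1,830,000.0000 / (1 + 0.094)^4 = $1,830,000.0000 / 1.432416 = $1,277,561.46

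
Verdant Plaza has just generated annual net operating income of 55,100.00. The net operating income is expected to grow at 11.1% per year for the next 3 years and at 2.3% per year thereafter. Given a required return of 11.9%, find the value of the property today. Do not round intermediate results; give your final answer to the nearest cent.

737603.67

D_1 = 61216.10000
D_2 = 68011.08710
D_3 = 75560.31777
Terminal value at year 3: TV = D_3×(1+g_2)/(r−g_2) = 77298.20508/0.096 = 805189.63622
P_0 = D_1/(1+r)^1 + D_2/(1+r)^2 + D_3/(1+r)^3 + TV/(1+r)^3
    = 54706.07685 + 54314.96996 + 53926.65918 + 574655.96192 = 737603.66791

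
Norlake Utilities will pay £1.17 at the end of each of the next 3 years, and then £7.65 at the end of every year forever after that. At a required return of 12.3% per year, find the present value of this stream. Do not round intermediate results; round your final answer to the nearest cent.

PV of 3-year annuity: £1.17 × [1 − (1+0.123)^−3] / 0.123 = 2.79572
Perpetuity value at year 3: £7.65 / 0.123 = 62.19512
PV of perpetuity: 62.19512 / (1+0.123)^3 = 43.91542
Total PV = 2.79572 + 43.91542 = 46.71114

£46.71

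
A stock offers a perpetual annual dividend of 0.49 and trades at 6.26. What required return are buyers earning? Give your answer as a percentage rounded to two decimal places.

P = C/r ⇒ r = C/P = 0.49/6.26 = 0.078275

7.83%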